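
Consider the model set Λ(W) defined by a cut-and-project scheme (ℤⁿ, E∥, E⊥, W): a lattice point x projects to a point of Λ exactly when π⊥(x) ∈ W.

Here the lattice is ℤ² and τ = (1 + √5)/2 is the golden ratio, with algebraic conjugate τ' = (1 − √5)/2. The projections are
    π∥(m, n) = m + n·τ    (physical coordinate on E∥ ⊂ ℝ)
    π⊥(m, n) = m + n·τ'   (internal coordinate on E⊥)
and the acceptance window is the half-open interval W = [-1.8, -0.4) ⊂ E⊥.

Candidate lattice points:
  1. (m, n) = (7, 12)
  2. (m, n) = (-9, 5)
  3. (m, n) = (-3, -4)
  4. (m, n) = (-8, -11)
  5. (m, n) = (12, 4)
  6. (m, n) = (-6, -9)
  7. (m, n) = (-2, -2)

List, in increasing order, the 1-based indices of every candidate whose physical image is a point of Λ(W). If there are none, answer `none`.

τ' = (1−√5)/2 ≈ -0.6180.
#1 (7,12): internal coord 7 + (12)·τ' = -0.4164; -0.4164 ∈ [-1.8, -0.4) → IN Λ
#2 (-9,5): internal coord -9 + (5)·τ' = -12.0902; -12.0902 ∉ [-1.8, -0.4) → out
#3 (-3,-4): internal coord -3 + (-4)·τ' = -0.5279; -0.5279 ∈ [-1.8, -0.4) → IN Λ
#4 (-8,-11): internal coord -8 + (-11)·τ' = -1.2016; -1.2016 ∈ [-1.8, -0.4) → IN Λ
#5 (12,4): internal coord 12 + (4)·τ' = +9.5279; +9.5279 ∉ [-1.8, -0.4) → out
#6 (-6,-9): internal coord -6 + (-9)·τ' = -0.4377; -0.4377 ∈ [-1.8, -0.4) → IN Λ
#7 (-2,-2): internal coord -2 + (-2)·τ' = -0.7639; -0.7639 ∈ [-1.8, -0.4) → IN Λ

1, 3, 4, 6, 7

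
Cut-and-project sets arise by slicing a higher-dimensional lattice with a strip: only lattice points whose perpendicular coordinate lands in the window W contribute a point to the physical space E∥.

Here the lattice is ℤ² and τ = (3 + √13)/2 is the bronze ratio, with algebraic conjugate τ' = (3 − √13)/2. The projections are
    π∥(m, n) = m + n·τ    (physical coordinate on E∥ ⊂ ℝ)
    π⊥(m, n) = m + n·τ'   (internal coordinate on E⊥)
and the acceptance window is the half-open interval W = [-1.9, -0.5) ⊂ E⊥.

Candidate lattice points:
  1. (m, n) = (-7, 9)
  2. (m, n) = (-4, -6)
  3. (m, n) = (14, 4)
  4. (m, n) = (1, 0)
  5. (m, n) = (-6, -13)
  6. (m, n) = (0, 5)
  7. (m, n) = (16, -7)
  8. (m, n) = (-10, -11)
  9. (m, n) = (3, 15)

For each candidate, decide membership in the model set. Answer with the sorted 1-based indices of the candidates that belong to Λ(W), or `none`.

τ' = (3−√13)/2 ≈ -0.30278.
[1] lift (-7,9): star map gives -9.72498; window check -1.9 ≤ -9.72498 < -0.5 is false → out
[2] lift (-4,-6): star map gives -2.18335; window check -1.9 ≤ -2.18335 < -0.5 is false → out
[3] lift (14,4): star map gives 12.78890; window check -1.9 ≤ 12.78890 < -0.5 is false → out
[4] lift (1,0): star map gives 1.00000; window check -1.9 ≤ 1.00000 < -0.5 is false → out
[5] lift (-6,-13): star map gives -2.06392; window check -1.9 ≤ -2.06392 < -0.5 is false → out
[6] lift (0,5): star map gives -1.51388; window check -1.9 ≤ -1.51388 < -0.5 is true → IN Λ
[7] lift (16,-7): star map gives 18.11943; window check -1.9 ≤ 18.11943 < -0.5 is false → out
[8] lift (-10,-11): star map gives -6.66947; window check -1.9 ≤ -6.66947 < -0.5 is false → out
[9] lift (3,15): star map gives -1.54163; window check -1.9 ≤ -1.54163 < -0.5 is true → IN Λ

6, 9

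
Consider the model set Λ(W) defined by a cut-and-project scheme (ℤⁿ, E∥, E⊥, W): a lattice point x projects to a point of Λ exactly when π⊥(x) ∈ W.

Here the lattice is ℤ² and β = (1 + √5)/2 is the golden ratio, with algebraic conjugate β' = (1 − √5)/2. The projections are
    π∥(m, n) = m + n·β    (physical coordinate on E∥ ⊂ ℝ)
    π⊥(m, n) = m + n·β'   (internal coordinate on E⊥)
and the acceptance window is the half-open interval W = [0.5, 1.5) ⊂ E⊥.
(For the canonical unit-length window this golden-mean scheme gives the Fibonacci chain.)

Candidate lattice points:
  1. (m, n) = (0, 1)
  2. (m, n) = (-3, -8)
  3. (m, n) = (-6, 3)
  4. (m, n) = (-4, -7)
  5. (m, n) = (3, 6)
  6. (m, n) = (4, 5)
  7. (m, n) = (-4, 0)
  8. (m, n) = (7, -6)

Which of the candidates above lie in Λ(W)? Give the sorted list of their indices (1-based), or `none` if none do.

β' = (1−√5)/2 ≈ -0.618034.
candidate 1: (m,n)=(0,1) → π∥ = 0+1·β ≈ 1.618034, π⊥ = 0+1·β' ≈ -0.618034 ∉ [0.5, 1.5) ⇒ out
candidate 2: (m,n)=(-3,-8) → π∥ = -3-8·β ≈ -15.944272, π⊥ = -3-8·β' ≈ 1.944272 ∉ [0.5, 1.5) ⇒ out
candidate 3: (m,n)=(-6,3) → π∥ = -6+3·β ≈ -1.145898, π⊥ = -6+3·β' ≈ -7.854102 ∉ [0.5, 1.5) ⇒ out
candidate 4: (m,n)=(-4,-7) → π∥ = -4-7·β ≈ -15.326238, π⊥ = -4-7·β' ≈ 0.326238 ∉ [0.5, 1.5) ⇒ out
candidate 5: (m,n)=(3,6) → π∥ = 3+6·β ≈ 12.708204, π⊥ = 3+6·β' ≈ -0.708204 ∉ [0.5, 1.5) ⇒ out
candidate 6: (m,n)=(4,5) → π∥ = 4+5·β ≈ 12.090170, π⊥ = 4+5·β' ≈ 0.909830 ∈ [0.5, 1.5) ⇒ IN Λ
candidate 7: (m,n)=(-4,0) → π∥ = -4+0·β ≈ -4.000000, π⊥ = -4+0·β' ≈ -4.000000 ∉ [0.5, 1.5) ⇒ out
candidate 8: (m,n)=(7,-6) → π∥ = 7-6·β ≈ -2.708204, π⊥ = 7-6·β' ≈ 10.708204 ∉ [0.5, 1.5) ⇒ out

6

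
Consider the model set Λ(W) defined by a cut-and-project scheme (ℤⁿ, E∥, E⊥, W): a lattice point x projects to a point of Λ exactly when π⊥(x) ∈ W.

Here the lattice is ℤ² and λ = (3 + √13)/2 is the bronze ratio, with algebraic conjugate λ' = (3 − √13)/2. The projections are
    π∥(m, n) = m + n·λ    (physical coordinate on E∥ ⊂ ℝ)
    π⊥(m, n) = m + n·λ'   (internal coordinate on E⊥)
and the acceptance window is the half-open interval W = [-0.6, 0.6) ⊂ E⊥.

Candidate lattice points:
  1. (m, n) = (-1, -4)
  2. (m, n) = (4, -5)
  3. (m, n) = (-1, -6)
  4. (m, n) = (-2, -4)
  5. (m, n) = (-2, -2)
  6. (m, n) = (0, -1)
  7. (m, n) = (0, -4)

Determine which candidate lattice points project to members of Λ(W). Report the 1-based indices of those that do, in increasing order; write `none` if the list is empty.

λ' = (3−√13)/2 ≈ -0.30278.
#1 (-1,-4): internal coord -1 + (-4)·λ' = +0.21110; +0.21110 ∈ [-0.6, 0.6) → IN Λ
#2 (4,-5): internal coord 4 + (-5)·λ' = +5.51388; +5.51388 ∉ [-0.6, 0.6) → out
#3 (-1,-6): internal coord -1 + (-6)·λ' = +0.81665; +0.81665 ∉ [-0.6, 0.6) → out
#4 (-2,-4): internal coord -2 + (-4)·λ' = -0.78890; -0.78890 ∉ [-0.6, 0.6) → out
#5 (-2,-2): internal coord -2 + (-2)·λ' = -1.39445; -1.39445 ∉ [-0.6, 0.6) → out
#6 (0,-1): internal coord 0 + (-1)·λ' = +0.30278; +0.30278 ∈ [-0.6, 0.6) → IN Λ
#7 (0,-4): internal coord 0 + (-4)·λ' = +1.21110; +1.21110 ∉ [-0.6, 0.6) → out

1, 6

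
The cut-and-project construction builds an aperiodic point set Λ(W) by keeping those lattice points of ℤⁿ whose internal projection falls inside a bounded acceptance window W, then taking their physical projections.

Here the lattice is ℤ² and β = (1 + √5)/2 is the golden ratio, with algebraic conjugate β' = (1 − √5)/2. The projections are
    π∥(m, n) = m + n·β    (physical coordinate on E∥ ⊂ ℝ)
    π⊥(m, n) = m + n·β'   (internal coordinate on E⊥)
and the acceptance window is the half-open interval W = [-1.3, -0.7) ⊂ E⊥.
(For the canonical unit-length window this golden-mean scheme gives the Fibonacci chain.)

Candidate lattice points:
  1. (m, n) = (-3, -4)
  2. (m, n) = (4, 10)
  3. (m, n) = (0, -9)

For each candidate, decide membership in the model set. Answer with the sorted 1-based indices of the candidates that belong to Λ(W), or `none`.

β' = (1−√5)/2 ≈ -0.61803.
[1] lift (-3,-4): star map gives -0.52786; window check -1.3 ≤ -0.52786 < -0.7 is false → out
[2] lift (4,10): star map gives -2.18034; window check -1.3 ≤ -2.18034 < -0.7 is false → out
[3] lift (0,-9): star map gives 5.56231; window check -1.3 ≤ 5.56231 < -0.7 is false → out

none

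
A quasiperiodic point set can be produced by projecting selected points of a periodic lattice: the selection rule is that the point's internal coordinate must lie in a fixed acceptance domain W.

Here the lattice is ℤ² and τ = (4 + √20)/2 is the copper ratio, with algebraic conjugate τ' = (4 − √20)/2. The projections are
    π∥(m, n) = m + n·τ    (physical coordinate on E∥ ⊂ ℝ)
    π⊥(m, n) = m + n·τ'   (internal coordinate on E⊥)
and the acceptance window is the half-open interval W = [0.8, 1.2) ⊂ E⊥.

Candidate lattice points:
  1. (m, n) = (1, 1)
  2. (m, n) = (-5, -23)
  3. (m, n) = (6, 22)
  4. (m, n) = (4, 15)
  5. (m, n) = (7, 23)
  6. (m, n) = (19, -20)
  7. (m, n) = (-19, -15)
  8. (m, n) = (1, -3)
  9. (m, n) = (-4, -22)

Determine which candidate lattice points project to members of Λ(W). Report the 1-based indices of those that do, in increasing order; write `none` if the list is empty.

Numerically τ ≈ 4.236068 and τ' = −1/τ ≈ -0.236068.
#1 (1,1): internal coord 1 + (1)·τ' = +0.763932; +0.763932 ∉ [0.8, 1.2) → out
#2 (-5,-23): internal coord -5 + (-23)·τ' = +0.429563; +0.429563 ∉ [0.8, 1.2) → out
#3 (6,22): internal coord 6 + (22)·τ' = +0.806504; +0.806504 ∈ [0.8, 1.2) → IN Λ
#4 (4,15): internal coord 4 + (15)·τ' = +0.458980; +0.458980 ∉ [0.8, 1.2) → out
#5 (7,23): internal coord 7 + (23)·τ' = +1.570437; +1.570437 ∉ [0.8, 1.2) → out
#6 (19,-20): internal coord 19 + (-20)·τ' = +23.721360; +23.721360 ∉ [0.8, 1.2) → out
#7 (-19,-15): internal coord -19 + (-15)·τ' = -15.458980; -15.458980 ∉ [0.8, 1.2) → out
#8 (1,-3): internal coord 1 + (-3)·τ' = +1.708204; +1.708204 ∉ [0.8, 1.2) → out
#9 (-4,-22): internal coord -4 + (-22)·τ' = +1.193496; +1.193496 ∈ [0.8, 1.2) → IN Λ

3, 9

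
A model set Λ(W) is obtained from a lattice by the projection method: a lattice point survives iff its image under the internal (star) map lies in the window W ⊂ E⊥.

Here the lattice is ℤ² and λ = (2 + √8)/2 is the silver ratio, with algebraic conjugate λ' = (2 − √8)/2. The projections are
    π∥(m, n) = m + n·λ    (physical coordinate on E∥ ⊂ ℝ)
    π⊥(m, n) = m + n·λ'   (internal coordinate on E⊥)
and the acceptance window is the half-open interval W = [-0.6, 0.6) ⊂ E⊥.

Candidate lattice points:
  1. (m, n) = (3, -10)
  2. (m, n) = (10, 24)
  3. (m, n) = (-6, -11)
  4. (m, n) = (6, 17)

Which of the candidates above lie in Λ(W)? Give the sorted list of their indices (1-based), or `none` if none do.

Numerically λ ≈ 2.4142 and λ' = −1/λ ≈ -0.4142.
candidate 1: (m,n)=(3,-10) → π∥ = 3-10·λ ≈ -21.1421, π⊥ = 3-10·λ' ≈ 7.1421 ∉ [-0.6, 0.6) ⇒ out
candidate 2: (m,n)=(10,24) → π∥ = 10+24·λ ≈ 67.9411, π⊥ = 10+24·λ' ≈ 0.0589 ∈ [-0.6, 0.6) ⇒ IN Λ
candidate 3: (m,n)=(-6,-11) → π∥ = -6-11·λ ≈ -32.5563, π⊥ = -6-11·λ' ≈ -1.4437 ∉ [-0.6, 0.6) ⇒ out
candidate 4: (m,n)=(6,17) → π∥ = 6+17·λ ≈ 47.0416, π⊥ = 6+17·λ' ≈ -1.0416 ∉ [-0.6, 0.6) ⇒ out

2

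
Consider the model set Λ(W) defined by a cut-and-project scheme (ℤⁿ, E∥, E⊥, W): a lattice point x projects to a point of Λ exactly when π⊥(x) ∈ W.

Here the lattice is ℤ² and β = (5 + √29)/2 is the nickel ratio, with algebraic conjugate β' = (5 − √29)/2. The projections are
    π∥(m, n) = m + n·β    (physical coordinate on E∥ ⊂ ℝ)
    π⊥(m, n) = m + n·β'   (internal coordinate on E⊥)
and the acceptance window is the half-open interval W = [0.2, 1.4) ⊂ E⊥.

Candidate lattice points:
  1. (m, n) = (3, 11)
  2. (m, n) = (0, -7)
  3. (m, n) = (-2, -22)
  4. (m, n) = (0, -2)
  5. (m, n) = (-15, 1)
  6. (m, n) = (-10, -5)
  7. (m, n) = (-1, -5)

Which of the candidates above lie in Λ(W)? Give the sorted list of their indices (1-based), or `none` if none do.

Numerically β ≈ 5.1926 and β' = −1/β ≈ -0.1926.
[1] lift (3,11): star map gives 0.8816; window check 0.2 ≤ 0.8816 < 1.4 is true → IN Λ
[2] lift (0,-7): star map gives 1.3481; window check 0.2 ≤ 1.3481 < 1.4 is true → IN Λ
[3] lift (-2,-22): star map gives 2.2368; window check 0.2 ≤ 2.2368 < 1.4 is false → out
[4] lift (0,-2): star map gives 0.3852; window check 0.2 ≤ 0.3852 < 1.4 is true → IN Λ
[5] lift (-15,1): star map gives -15.1926; window check 0.2 ≤ -15.1926 < 1.4 is false → out
[6] lift (-10,-5): star map gives -9.0371; window check 0.2 ≤ -9.0371 < 1.4 is false → out
[7] lift (-1,-5): star map gives -0.0371; window check 0.2 ≤ -0.0371 < 1.4 is false → out

1, 2, 4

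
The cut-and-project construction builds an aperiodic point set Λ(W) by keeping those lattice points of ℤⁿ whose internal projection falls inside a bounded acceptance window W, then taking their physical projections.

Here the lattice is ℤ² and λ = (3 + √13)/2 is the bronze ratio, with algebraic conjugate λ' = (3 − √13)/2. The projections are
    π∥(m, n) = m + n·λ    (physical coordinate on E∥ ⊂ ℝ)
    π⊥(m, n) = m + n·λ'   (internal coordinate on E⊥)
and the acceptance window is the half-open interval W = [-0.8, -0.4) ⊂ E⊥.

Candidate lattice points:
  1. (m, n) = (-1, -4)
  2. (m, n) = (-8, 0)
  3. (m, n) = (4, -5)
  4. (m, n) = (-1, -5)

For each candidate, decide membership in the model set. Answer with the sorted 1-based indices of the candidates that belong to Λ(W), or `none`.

none

Compute λ' = (3−√13)/2 = -0.302776, so π⊥(m,n) = m -0.302776·n.
[1] lift (-1,-4): star map gives 0.211103; window check -0.8 ≤ 0.211103 < -0.4 is false → out
[2] lift (-8,0): star map gives -8.000000; window check -0.8 ≤ -8.000000 < -0.4 is false → out
[3] lift (4,-5): star map gives 5.513878; window check -0.8 ≤ 5.513878 < -0.4 is false → out
[4] lift (-1,-5): star map gives 0.513878; window check -0.8 ≤ 0.513878 < -0.4 is false → out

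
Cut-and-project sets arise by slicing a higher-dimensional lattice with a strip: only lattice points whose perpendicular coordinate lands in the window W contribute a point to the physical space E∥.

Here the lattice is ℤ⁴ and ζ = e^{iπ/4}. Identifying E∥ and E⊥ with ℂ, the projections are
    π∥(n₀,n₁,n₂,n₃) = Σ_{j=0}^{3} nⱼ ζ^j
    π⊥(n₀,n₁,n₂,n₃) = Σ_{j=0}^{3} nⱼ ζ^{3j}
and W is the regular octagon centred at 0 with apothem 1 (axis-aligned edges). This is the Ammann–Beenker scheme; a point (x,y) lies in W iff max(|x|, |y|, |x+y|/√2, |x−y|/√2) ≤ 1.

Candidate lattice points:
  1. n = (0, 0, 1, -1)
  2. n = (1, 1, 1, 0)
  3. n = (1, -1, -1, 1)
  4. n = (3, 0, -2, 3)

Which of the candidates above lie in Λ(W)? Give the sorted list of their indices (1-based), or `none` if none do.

With ζ = e^{iπ/4} the internal vectors are ζ^0,ζ^3,ζ^6,ζ^9.
candidate 1: n = (0, 0, 1, -1) → π⊥ ≈ (-0.7071, -1.7071); max(|x|,|y|,|x±y|/√2) = 1.7071 > 1 ⇒ ∉ W
candidate 2: n = (1, 1, 1, 0) → π⊥ ≈ (+0.2929, -0.2929); max(|x|,|y|,|x±y|/√2) = 0.4142 ≤ 1 ⇒ ∈ W
candidate 3: n = (1, -1, -1, 1) → π⊥ ≈ (+2.4142, +1.0000); max(|x|,|y|,|x±y|/√2) = 2.4142 > 1 ⇒ ∉ W
candidate 4: n = (3, 0, -2, 3) → π⊥ ≈ (+5.1213, +4.1213); max(|x|,|y|,|x±y|/√2) = 6.5355 > 1 ⇒ ∉ W

2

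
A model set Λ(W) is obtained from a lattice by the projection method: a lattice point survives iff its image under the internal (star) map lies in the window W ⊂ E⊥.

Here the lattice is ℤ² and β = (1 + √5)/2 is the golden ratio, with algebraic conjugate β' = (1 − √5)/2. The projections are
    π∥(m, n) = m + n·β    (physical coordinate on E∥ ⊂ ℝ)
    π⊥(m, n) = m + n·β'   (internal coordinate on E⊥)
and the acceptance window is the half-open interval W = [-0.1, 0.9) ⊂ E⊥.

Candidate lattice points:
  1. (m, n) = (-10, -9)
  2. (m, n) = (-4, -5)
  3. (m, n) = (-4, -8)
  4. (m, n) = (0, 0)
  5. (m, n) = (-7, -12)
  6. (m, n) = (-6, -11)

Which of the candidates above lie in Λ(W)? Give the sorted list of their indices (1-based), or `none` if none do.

4, 5, 6

β' = (1−√5)/2 ≈ -0.6180.
[1] lift (-10,-9): star map gives -4.4377; window check -0.1 ≤ -4.4377 < 0.9 is false → out
[2] lift (-4,-5): star map gives -0.9098; window check -0.1 ≤ -0.9098 < 0.9 is false → out
[3] lift (-4,-8): star map gives 0.9443; window check -0.1 ≤ 0.9443 < 0.9 is false → out
[4] lift (0,0): star map gives 0.0000; window check -0.1 ≤ 0.0000 < 0.9 is true → IN Λ
[5] lift (-7,-12): star map gives 0.4164; window check -0.1 ≤ 0.4164 < 0.9 is true → IN Λ
[6] lift (-6,-11): star map gives 0.7984; window check -0.1 ≤ 0.7984 < 0.9 is true → IN Λ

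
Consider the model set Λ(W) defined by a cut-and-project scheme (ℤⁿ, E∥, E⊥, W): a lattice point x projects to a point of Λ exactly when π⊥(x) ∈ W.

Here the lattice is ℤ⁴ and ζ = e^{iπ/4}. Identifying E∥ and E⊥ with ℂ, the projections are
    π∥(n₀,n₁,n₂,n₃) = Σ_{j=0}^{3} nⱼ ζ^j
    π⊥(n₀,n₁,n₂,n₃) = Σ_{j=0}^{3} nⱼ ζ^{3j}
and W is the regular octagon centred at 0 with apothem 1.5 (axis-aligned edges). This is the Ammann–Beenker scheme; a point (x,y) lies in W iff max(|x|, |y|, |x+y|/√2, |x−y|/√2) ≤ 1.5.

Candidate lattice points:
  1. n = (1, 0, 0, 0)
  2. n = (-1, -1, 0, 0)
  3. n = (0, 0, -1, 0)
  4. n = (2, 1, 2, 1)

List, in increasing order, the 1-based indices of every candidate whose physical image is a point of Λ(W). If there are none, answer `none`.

1, 2, 3

Internal map: ζ^{3j} for j=0..3 gives (1,0), (−√2/2,√2/2), (0,−1), (√2/2,√2/2).
candidate 1: n = (1, 0, 0, 0) → π⊥ ≈ (+1.00000, +0.00000); max(|x|,|y|,|x±y|/√2) = 1.00000 ≤ 1.5 ⇒ ∈ W
candidate 2: n = (-1, -1, 0, 0) → π⊥ ≈ (-0.29289, -0.70711); max(|x|,|y|,|x±y|/√2) = 0.70711 ≤ 1.5 ⇒ ∈ W
candidate 3: n = (0, 0, -1, 0) → π⊥ ≈ (+0.00000, +1.00000); max(|x|,|y|,|x±y|/√2) = 1.00000 ≤ 1.5 ⇒ ∈ W
candidate 4: n = (2, 1, 2, 1) → π⊥ ≈ (+2.00000, -0.58579); max(|x|,|y|,|x±y|/√2) = 2.00000 > 1.5 ⇒ ∉ W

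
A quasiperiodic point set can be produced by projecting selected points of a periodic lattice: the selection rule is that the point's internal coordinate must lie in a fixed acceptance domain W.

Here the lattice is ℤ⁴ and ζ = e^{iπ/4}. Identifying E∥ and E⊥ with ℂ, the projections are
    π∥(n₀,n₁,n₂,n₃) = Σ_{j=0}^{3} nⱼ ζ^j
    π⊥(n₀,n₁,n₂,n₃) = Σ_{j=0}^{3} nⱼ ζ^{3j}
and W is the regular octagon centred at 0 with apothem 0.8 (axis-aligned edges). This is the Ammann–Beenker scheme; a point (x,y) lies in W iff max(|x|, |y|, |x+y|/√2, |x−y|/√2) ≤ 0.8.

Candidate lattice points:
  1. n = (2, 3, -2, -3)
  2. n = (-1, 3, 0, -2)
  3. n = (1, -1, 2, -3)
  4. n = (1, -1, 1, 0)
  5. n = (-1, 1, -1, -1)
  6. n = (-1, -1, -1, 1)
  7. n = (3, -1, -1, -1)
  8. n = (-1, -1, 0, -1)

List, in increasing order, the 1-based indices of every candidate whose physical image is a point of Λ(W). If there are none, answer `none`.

π⊥(n) = n₀ + n₁ζ³ + n₂ζ⁶ + n₃ζ⁹ where ζ = e^{iπ/4}.
#1 (2, 3, -2, -3): internal (-2.24264, 2.00000); octagon support 3.00000 vs apothem 0.8 → ∉ W
#2 (-1, 3, 0, -2): internal (-4.53553, 0.70711); octagon support 4.53553 vs apothem 0.8 → ∉ W
#3 (1, -1, 2, -3): internal (-0.41421, -4.82843); octagon support 4.82843 vs apothem 0.8 → ∉ W
#4 (1, -1, 1, 0): internal (1.70711, -1.70711); octagon support 2.41421 vs apothem 0.8 → ∉ W
#5 (-1, 1, -1, -1): internal (-2.41421, 1.00000); octagon support 2.41421 vs apothem 0.8 → ∉ W
#6 (-1, -1, -1, 1): internal (0.41421, 1.00000); octagon support 1.00000 vs apothem 0.8 → ∉ W
#7 (3, -1, -1, -1): internal (3.00000, -0.41421); octagon support 3.00000 vs apothem 0.8 → ∉ W
#8 (-1, -1, 0, -1): internal (-1.00000, -1.41421); octagon support 1.70711 vs apothem 0.8 → ∉ W

none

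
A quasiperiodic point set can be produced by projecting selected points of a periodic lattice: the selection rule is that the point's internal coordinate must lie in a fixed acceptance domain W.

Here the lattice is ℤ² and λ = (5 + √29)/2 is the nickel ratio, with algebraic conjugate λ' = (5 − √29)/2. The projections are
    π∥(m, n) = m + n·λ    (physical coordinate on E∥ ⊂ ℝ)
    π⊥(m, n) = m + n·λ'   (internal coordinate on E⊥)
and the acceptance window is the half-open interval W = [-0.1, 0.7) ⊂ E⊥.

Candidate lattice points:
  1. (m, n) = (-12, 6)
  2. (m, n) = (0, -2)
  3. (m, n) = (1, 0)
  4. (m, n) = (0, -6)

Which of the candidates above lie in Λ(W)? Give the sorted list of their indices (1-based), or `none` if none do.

Compute λ' = (5−√29)/2 = -0.1926, so π⊥(m,n) = m -0.1926·n.
[1] lift (-12,6): star map gives -13.1555; window check -0.1 ≤ -13.1555 < 0.7 is false → out
[2] lift (0,-2): star map gives 0.3852; window check -0.1 ≤ 0.3852 < 0.7 is true → IN Λ
[3] lift (1,0): star map gives 1.0000; window check -0.1 ≤ 1.0000 < 0.7 is false → out
[4] lift (0,-6): star map gives 1.1555; window check -0.1 ≤ 1.1555 < 0.7 is false → out

2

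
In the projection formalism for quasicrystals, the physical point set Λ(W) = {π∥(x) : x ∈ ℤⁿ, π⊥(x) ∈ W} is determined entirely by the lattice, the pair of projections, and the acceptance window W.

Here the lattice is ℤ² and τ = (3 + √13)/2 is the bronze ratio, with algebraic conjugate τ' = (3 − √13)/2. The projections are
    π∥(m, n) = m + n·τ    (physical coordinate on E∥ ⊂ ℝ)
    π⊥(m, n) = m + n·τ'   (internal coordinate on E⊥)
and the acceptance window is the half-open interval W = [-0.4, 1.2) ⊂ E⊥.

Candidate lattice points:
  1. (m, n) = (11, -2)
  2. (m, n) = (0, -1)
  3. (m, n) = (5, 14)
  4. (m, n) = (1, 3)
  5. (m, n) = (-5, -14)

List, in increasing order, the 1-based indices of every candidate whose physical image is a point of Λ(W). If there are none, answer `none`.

2, 3, 4

Numerically τ ≈ 3.302776 and τ' = −1/τ ≈ -0.302776.
#1 (11,-2): internal coord 11 + (-2)·τ' = +11.605551; +11.605551 ∉ [-0.4, 1.2) → out
#2 (0,-1): internal coord 0 + (-1)·τ' = +0.302776; +0.302776 ∈ [-0.4, 1.2) → IN Λ
#3 (5,14): internal coord 5 + (14)·τ' = +0.761141; +0.761141 ∈ [-0.4, 1.2) → IN Λ
#4 (1,3): internal coord 1 + (3)·τ' = +0.091673; +0.091673 ∈ [-0.4, 1.2) → IN Λ
#5 (-5,-14): internal coord -5 + (-14)·τ' = -0.761141; -0.761141 ∉ [-0.4, 1.2) → out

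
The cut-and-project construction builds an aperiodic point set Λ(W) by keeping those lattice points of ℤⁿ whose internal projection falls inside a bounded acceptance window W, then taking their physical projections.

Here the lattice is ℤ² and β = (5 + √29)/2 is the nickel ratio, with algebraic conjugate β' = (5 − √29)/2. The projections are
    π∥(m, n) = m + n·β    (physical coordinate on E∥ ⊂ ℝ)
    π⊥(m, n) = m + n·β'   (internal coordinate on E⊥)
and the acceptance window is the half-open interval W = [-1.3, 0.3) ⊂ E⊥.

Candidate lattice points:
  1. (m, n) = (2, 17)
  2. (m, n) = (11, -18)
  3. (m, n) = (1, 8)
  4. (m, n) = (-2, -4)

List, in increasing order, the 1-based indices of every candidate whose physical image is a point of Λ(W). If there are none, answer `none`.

1, 3, 4

β' = (5−√29)/2 ≈ -0.192582.
[1] lift (2,17): star map gives -1.273901; window check -1.3 ≤ -1.273901 < 0.3 is true → IN Λ
[2] lift (11,-18): star map gives 14.466483; window check -1.3 ≤ 14.466483 < 0.3 is false → out
[3] lift (1,8): star map gives -0.540659; window check -1.3 ≤ -0.540659 < 0.3 is true → IN Λ
[4] lift (-2,-4): star map gives -1.229670; window check -1.3 ≤ -1.229670 < 0.3 is true → IN Λ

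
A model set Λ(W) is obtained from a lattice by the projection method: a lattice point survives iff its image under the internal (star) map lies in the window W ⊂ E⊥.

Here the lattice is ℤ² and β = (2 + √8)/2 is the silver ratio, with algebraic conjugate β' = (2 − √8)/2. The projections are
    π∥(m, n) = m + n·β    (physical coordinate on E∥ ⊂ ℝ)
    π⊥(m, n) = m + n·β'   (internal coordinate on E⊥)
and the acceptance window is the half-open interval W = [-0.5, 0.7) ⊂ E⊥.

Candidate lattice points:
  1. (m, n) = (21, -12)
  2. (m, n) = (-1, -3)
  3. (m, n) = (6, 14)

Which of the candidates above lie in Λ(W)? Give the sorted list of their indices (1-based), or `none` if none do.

2, 3

Compute β' = (2−√8)/2 = -0.41421, so π⊥(m,n) = m -0.41421·n.
#1 (21,-12): internal coord 21 + (-12)·β' = +25.97056; +25.97056 ∉ [-0.5, 0.7) → out
#2 (-1,-3): internal coord -1 + (-3)·β' = +0.24264; +0.24264 ∈ [-0.5, 0.7) → IN Λ
#3 (6,14): internal coord 6 + (14)·β' = +0.20101; +0.20101 ∈ [-0.5, 0.7) → IN Λ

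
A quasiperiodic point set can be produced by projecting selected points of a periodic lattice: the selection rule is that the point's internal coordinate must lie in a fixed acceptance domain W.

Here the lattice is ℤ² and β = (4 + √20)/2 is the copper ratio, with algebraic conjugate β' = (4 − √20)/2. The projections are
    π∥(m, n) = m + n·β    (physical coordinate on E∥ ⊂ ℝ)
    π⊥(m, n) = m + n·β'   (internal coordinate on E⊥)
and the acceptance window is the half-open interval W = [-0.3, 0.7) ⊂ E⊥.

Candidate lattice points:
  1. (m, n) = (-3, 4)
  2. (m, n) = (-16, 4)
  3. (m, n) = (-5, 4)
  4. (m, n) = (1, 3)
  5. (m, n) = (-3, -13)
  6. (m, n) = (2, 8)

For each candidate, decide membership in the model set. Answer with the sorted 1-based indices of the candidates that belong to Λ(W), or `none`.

4, 5, 6

β' = (4−√20)/2 ≈ -0.236068.
candidate 1: (m,n)=(-3,4) → π∥ = -3+4·β ≈ 13.944272, π⊥ = -3+4·β' ≈ -3.944272 ∉ [-0.3, 0.7) ⇒ out
candidate 2: (m,n)=(-16,4) → π∥ = -16+4·β ≈ 0.944272, π⊥ = -16+4·β' ≈ -16.944272 ∉ [-0.3, 0.7) ⇒ out
candidate 3: (m,n)=(-5,4) → π∥ = -5+4·β ≈ 11.944272, π⊥ = -5+4·β' ≈ -5.944272 ∉ [-0.3, 0.7) ⇒ out
candidate 4: (m,n)=(1,3) → π∥ = 1+3·β ≈ 13.708204, π⊥ = 1+3·β' ≈ 0.291796 ∈ [-0.3, 0.7) ⇒ IN Λ
candidate 5: (m,n)=(-3,-13) → π∥ = -3-13·β ≈ -58.068884, π⊥ = -3-13·β' ≈ 0.068884 ∈ [-0.3, 0.7) ⇒ IN Λ
candidate 6: (m,n)=(2,8) → π∥ = 2+8·β ≈ 35.888544, π⊥ = 2+8·β' ≈ 0.111456 ∈ [-0.3, 0.7) ⇒ IN Λ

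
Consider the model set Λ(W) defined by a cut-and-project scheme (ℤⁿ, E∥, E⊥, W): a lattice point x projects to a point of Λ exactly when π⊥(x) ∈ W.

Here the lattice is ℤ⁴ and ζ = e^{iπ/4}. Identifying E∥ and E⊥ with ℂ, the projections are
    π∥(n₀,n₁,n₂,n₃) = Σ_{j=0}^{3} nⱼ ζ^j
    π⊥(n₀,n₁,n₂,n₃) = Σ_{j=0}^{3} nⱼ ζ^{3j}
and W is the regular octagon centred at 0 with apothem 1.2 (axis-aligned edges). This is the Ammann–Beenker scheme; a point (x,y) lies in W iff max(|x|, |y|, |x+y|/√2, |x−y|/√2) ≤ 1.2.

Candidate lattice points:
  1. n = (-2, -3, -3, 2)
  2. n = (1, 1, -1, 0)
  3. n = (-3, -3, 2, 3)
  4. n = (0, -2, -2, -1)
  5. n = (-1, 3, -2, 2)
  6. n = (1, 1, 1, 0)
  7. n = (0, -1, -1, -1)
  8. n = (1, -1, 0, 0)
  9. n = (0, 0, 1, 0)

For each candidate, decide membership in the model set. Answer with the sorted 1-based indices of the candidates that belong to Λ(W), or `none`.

4, 6, 7, 9

π⊥(n) = n₀ + n₁ζ³ + n₂ζ⁶ + n₃ζ⁹ where ζ = e^{iπ/4}.
#1 (-2, -3, -3, 2): internal (1.53553, 2.29289); octagon support 2.70711 vs apothem 1.2 → ∉ W
#2 (1, 1, -1, 0): internal (0.29289, 1.70711); octagon support 1.70711 vs apothem 1.2 → ∉ W
#3 (-3, -3, 2, 3): internal (1.24264, -2.00000); octagon support 2.29289 vs apothem 1.2 → ∉ W
#4 (0, -2, -2, -1): internal (0.70711, -0.12132); octagon support 0.70711 vs apothem 1.2 → ∈ W
#5 (-1, 3, -2, 2): internal (-1.70711, 5.53553); octagon support 5.53553 vs apothem 1.2 → ∉ W
#6 (1, 1, 1, 0): internal (0.29289, -0.29289); octagon support 0.41421 vs apothem 1.2 → ∈ W
#7 (0, -1, -1, -1): internal (0.00000, -0.41421); octagon support 0.41421 vs apothem 1.2 → ∈ W
#8 (1, -1, 0, 0): internal (1.70711, -0.70711); octagon support 1.70711 vs apothem 1.2 → ∉ W
#9 (0, 0, 1, 0): internal (0.00000, -1.00000); octagon support 1.00000 vs apothem 1.2 → ∈ W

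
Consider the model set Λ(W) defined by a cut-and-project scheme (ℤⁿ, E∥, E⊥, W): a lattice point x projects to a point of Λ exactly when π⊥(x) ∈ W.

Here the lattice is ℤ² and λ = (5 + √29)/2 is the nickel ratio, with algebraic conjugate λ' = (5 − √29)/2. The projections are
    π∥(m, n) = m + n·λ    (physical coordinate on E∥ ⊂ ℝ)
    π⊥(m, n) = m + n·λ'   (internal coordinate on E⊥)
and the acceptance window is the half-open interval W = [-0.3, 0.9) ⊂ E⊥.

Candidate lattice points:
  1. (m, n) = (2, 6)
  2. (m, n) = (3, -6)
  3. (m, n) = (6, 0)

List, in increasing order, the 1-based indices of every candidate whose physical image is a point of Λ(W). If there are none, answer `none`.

Compute λ' = (5−√29)/2 = -0.1926, so π⊥(m,n) = m -0.1926·n.
[1] lift (2,6): star map gives 0.8445; window check -0.3 ≤ 0.8445 < 0.9 is true → IN Λ
[2] lift (3,-6): star map gives 4.1555; window check -0.3 ≤ 4.1555 < 0.9 is false → out
[3] lift (6,0): star map gives 6.0000; window check -0.3 ≤ 6.0000 < 0.9 is false → out

1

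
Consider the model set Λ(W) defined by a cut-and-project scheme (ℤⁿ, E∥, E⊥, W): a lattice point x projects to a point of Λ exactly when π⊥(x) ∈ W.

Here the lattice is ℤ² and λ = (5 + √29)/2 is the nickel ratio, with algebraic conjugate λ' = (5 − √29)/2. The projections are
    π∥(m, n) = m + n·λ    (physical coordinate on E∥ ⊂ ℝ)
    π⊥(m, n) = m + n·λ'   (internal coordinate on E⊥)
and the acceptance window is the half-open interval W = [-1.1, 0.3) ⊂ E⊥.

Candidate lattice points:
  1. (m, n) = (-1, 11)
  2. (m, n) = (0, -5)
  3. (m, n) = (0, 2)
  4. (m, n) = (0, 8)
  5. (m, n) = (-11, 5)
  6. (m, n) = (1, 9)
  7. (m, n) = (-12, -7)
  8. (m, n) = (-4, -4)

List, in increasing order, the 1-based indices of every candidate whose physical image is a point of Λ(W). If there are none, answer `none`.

λ' = (5−√29)/2 ≈ -0.19258.
#1 (-1,11): internal coord -1 + (11)·λ' = -3.11841; -3.11841 ∉ [-1.1, 0.3) → out
#2 (0,-5): internal coord 0 + (-5)·λ' = +0.96291; +0.96291 ∉ [-1.1, 0.3) → out
#3 (0,2): internal coord 0 + (2)·λ' = -0.38516; -0.38516 ∈ [-1.1, 0.3) → IN Λ
#4 (0,8): internal coord 0 + (8)·λ' = -1.54066; -1.54066 ∉ [-1.1, 0.3) → out
#5 (-11,5): internal coord -11 + (5)·λ' = -11.96291; -11.96291 ∉ [-1.1, 0.3) → out
#6 (1,9): internal coord 1 + (9)·λ' = -0.73324; -0.73324 ∈ [-1.1, 0.3) → IN Λ
#7 (-12,-7): internal coord -12 + (-7)·λ' = -10.65192; -10.65192 ∉ [-1.1, 0.3) → out
#8 (-4,-4): internal coord -4 + (-4)·λ' = -3.22967; -3.22967 ∉ [-1.1, 0.3) → out

3, 6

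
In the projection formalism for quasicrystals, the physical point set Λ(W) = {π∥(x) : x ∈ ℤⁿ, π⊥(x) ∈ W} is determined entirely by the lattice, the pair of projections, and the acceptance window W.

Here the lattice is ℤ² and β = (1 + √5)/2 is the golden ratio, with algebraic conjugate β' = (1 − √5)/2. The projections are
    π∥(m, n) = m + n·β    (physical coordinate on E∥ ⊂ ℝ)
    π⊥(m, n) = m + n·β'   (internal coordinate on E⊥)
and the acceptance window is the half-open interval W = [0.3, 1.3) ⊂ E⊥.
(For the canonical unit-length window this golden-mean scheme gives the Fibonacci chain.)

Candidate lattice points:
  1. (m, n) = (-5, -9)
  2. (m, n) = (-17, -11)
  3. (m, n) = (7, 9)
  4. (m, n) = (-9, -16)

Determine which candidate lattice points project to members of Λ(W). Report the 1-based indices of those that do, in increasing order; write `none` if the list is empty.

1, 4

β' = (1−√5)/2 ≈ -0.618034.
[1] lift (-5,-9): star map gives 0.562306; window check 0.3 ≤ 0.562306 < 1.3 is true → IN Λ
[2] lift (-17,-11): star map gives -10.201626; window check 0.3 ≤ -10.201626 < 1.3 is false → out
[3] lift (7,9): star map gives 1.437694; window check 0.3 ≤ 1.437694 < 1.3 is false → out
[4] lift (-9,-16): star map gives 0.888544; window check 0.3 ≤ 0.888544 < 1.3 is true → IN Λ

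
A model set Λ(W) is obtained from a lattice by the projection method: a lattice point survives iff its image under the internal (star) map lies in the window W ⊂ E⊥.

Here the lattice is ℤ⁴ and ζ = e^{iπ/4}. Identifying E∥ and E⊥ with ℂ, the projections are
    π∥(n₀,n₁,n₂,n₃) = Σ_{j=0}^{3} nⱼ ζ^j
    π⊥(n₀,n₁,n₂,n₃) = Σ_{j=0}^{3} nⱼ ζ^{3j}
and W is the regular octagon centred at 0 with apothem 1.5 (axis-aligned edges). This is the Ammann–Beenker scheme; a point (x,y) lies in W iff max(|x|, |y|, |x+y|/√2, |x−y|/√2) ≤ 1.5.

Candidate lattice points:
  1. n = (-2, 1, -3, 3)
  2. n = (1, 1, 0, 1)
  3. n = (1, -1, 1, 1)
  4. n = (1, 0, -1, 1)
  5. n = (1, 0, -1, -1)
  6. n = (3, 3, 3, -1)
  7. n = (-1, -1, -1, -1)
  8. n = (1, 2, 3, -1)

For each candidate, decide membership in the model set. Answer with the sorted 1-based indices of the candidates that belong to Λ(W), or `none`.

5, 7

π⊥(n) = n₀ + n₁ζ³ + n₂ζ⁶ + n₃ζ⁹ where ζ = e^{iπ/4}.
candidate 1: n = (-2, 1, -3, 3) → π⊥ ≈ (-0.585786, +5.828427); max(|x|,|y|,|x±y|/√2) = 5.828427 > 1.5 ⇒ ∉ W
candidate 2: n = (1, 1, 0, 1) → π⊥ ≈ (+1.000000, +1.414214); max(|x|,|y|,|x±y|/√2) = 1.707107 > 1.5 ⇒ ∉ W
candidate 3: n = (1, -1, 1, 1) → π⊥ ≈ (+2.414214, -1.000000); max(|x|,|y|,|x±y|/√2) = 2.414214 > 1.5 ⇒ ∉ W
candidate 4: n = (1, 0, -1, 1) → π⊥ ≈ (+1.707107, +1.707107); max(|x|,|y|,|x±y|/√2) = 2.414214 > 1.5 ⇒ ∉ W
candidate 5: n = (1, 0, -1, -1) → π⊥ ≈ (+0.292893, +0.292893); max(|x|,|y|,|x±y|/√2) = 0.414214 ≤ 1.5 ⇒ ∈ W
candidate 6: n = (3, 3, 3, -1) → π⊥ ≈ (+0.171573, -1.585786); max(|x|,|y|,|x±y|/√2) = 1.585786 > 1.5 ⇒ ∉ W
candidate 7: n = (-1, -1, -1, -1) → π⊥ ≈ (-1.000000, -0.414214); max(|x|,|y|,|x±y|/√2) = 1.000000 ≤ 1.5 ⇒ ∈ W
candidate 8: n = (1, 2, 3, -1) → π⊥ ≈ (-1.121320, -2.292893); max(|x|,|y|,|x±y|/√2) = 2.414214 > 1.5 ⇒ ∉ W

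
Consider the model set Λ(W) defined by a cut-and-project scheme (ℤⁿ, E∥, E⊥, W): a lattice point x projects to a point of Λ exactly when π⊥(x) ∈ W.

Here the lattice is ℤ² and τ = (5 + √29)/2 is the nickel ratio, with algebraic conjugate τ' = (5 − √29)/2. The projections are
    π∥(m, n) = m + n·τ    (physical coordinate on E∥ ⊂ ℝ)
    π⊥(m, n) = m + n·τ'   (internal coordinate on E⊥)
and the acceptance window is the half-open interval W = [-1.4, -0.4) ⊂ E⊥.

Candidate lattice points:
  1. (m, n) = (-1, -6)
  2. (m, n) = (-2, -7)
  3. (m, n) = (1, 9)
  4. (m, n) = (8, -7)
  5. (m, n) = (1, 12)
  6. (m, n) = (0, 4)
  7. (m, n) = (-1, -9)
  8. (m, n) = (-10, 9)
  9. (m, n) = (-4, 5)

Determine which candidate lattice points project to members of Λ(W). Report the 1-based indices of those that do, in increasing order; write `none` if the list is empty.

τ' = (5−√29)/2 ≈ -0.1926.
#1 (-1,-6): internal coord -1 + (-6)·τ' = +0.1555; +0.1555 ∉ [-1.4, -0.4) → out
#2 (-2,-7): internal coord -2 + (-7)·τ' = -0.6519; -0.6519 ∈ [-1.4, -0.4) → IN Λ
#3 (1,9): internal coord 1 + (9)·τ' = -0.7332; -0.7332 ∈ [-1.4, -0.4) → IN Λ
#4 (8,-7): internal coord 8 + (-7)·τ' = +9.3481; +9.3481 ∉ [-1.4, -0.4) → out
#5 (1,12): internal coord 1 + (12)·τ' = -1.3110; -1.3110 ∈ [-1.4, -0.4) → IN Λ
#6 (0,4): internal coord 0 + (4)·τ' = -0.7703; -0.7703 ∈ [-1.4, -0.4) → IN Λ
#7 (-1,-9): internal coord -1 + (-9)·τ' = +0.7332; +0.7332 ∉ [-1.4, -0.4) → out
#8 (-10,9): internal coord -10 + (9)·τ' = -11.7332; -11.7332 ∉ [-1.4, -0.4) → out
#9 (-4,5): internal coord -4 + (5)·τ' = -4.9629; -4.9629 ∉ [-1.4, -0.4) → out

2, 3, 5, 6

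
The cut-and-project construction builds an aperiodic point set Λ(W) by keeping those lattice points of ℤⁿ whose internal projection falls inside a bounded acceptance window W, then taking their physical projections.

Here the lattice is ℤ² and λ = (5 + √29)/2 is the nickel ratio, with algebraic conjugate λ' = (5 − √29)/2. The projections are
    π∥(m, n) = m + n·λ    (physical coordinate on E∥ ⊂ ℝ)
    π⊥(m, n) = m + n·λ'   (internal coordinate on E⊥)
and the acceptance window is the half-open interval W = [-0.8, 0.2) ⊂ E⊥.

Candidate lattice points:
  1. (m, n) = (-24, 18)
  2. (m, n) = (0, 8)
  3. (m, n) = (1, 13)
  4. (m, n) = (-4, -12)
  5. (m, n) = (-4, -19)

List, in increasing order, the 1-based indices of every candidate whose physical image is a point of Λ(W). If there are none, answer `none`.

5

λ' = (5−√29)/2 ≈ -0.19258.
#1 (-24,18): internal coord -24 + (18)·λ' = -27.46648; -27.46648 ∉ [-0.8, 0.2) → out
#2 (0,8): internal coord 0 + (8)·λ' = -1.54066; -1.54066 ∉ [-0.8, 0.2) → out
#3 (1,13): internal coord 1 + (13)·λ' = -1.50357; -1.50357 ∉ [-0.8, 0.2) → out
#4 (-4,-12): internal coord -4 + (-12)·λ' = -1.68901; -1.68901 ∉ [-0.8, 0.2) → out
#5 (-4,-19): internal coord -4 + (-19)·λ' = -0.34093; -0.34093 ∈ [-0.8, 0.2) → IN Λ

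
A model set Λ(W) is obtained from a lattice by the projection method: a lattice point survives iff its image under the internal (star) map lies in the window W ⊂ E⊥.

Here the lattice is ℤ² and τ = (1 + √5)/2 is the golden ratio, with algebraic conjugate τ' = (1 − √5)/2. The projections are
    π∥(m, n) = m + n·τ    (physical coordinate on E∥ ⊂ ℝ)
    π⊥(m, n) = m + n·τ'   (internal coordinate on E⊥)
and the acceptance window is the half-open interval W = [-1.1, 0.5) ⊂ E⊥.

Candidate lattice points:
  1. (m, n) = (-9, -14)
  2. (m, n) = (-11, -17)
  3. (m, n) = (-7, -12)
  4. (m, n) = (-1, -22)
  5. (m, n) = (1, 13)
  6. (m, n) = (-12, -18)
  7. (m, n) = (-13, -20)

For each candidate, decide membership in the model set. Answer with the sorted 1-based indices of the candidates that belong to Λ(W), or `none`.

1, 2, 3, 6, 7

τ' = (1−√5)/2 ≈ -0.6180.
#1 (-9,-14): internal coord -9 + (-14)·τ' = -0.3475; -0.3475 ∈ [-1.1, 0.5) → IN Λ
#2 (-11,-17): internal coord -11 + (-17)·τ' = -0.4934; -0.4934 ∈ [-1.1, 0.5) → IN Λ
#3 (-7,-12): internal coord -7 + (-12)·τ' = +0.4164; +0.4164 ∈ [-1.1, 0.5) → IN Λ
#4 (-1,-22): internal coord -1 + (-22)·τ' = +12.5967; +12.5967 ∉ [-1.1, 0.5) → out
#5 (1,13): internal coord 1 + (13)·τ' = -7.0344; -7.0344 ∉ [-1.1, 0.5) → out
#6 (-12,-18): internal coord -12 + (-18)·τ' = -0.8754; -0.8754 ∈ [-1.1, 0.5) → IN Λ
#7 (-13,-20): internal coord -13 + (-20)·τ' = -0.6393; -0.6393 ∈ [-1.1, 0.5) → IN Λ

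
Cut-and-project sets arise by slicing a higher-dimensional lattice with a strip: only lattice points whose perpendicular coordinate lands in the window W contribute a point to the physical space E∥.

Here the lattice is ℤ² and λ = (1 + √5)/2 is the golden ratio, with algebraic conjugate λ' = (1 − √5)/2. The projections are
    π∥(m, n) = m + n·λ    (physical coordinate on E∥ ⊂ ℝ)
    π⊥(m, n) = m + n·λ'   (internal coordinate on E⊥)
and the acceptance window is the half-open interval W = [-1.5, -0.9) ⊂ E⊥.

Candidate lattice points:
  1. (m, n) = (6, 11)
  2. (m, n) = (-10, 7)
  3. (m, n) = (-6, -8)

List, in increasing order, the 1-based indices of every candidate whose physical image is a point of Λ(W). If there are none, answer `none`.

Numerically λ ≈ 1.61803 and λ' = −1/λ ≈ -0.61803.
candidate 1: (m,n)=(6,11) → π∥ = 6+11·λ ≈ 23.79837, π⊥ = 6+11·λ' ≈ -0.79837 ∉ [-1.5, -0.9) ⇒ out
candidate 2: (m,n)=(-10,7) → π∥ = -10+7·λ ≈ 1.32624, π⊥ = -10+7·λ' ≈ -14.32624 ∉ [-1.5, -0.9) ⇒ out
candidate 3: (m,n)=(-6,-8) → π∥ = -6-8·λ ≈ -18.94427, π⊥ = -6-8·λ' ≈ -1.05573 ∈ [-1.5, -0.9) ⇒ IN Λ

3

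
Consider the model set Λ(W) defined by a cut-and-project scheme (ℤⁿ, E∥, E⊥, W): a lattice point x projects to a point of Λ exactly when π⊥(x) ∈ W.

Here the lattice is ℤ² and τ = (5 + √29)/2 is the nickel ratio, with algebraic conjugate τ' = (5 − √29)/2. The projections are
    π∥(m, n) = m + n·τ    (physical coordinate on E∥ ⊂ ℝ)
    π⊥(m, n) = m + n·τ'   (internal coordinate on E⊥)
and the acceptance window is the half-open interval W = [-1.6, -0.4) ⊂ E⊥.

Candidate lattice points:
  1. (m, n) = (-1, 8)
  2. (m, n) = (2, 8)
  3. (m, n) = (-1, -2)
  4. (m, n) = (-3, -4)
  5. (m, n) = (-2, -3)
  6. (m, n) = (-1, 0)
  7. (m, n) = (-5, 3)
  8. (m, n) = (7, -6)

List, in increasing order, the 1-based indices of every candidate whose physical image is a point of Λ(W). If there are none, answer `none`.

Compute τ' = (5−√29)/2 = -0.1926, so π⊥(m,n) = m -0.1926·n.
[1] lift (-1,8): star map gives -2.5407; window check -1.6 ≤ -2.5407 < -0.4 is false → out
[2] lift (2,8): star map gives 0.4593; window check -1.6 ≤ 0.4593 < -0.4 is false → out
[3] lift (-1,-2): star map gives -0.6148; window check -1.6 ≤ -0.6148 < -0.4 is true → IN Λ
[4] lift (-3,-4): star map gives -2.2297; window check -1.6 ≤ -2.2297 < -0.4 is false → out
[5] lift (-2,-3): star map gives -1.4223; window check -1.6 ≤ -1.4223 < -0.4 is true → IN Λ
[6] lift (-1,0): star map gives -1.0000; window check -1.6 ≤ -1.0000 < -0.4 is true → IN Λ
[7] lift (-5,3): star map gives -5.5777; window check -1.6 ≤ -5.5777 < -0.4 is false → out
[8] lift (7,-6): star map gives 8.1555; window check -1.6 ≤ 8.1555 < -0.4 is false → out

3, 5, 6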